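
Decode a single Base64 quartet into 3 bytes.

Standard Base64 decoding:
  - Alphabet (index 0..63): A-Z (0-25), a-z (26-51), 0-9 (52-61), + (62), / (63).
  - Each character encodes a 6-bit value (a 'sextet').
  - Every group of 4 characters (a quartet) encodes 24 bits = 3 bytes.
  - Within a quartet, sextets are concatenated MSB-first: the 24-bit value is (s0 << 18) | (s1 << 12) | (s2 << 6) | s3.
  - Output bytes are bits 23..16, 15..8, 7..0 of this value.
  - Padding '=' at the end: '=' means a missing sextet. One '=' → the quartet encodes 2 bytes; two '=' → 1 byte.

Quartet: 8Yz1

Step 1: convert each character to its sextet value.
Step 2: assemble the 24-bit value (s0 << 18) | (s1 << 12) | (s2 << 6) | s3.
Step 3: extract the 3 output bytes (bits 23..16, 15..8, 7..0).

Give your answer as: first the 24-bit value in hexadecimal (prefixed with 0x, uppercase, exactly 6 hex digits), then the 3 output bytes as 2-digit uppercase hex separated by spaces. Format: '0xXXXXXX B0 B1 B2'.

Sextets: 8=60, Y=24, z=51, 1=53
24-bit: (60<<18) | (24<<12) | (51<<6) | 53
      = 0xF00000 | 0x018000 | 0x000CC0 | 0x000035
      = 0xF18CF5
Bytes: (v>>16)&0xFF=F1, (v>>8)&0xFF=8C, v&0xFF=F5

Answer: 0xF18CF5 F1 8C F5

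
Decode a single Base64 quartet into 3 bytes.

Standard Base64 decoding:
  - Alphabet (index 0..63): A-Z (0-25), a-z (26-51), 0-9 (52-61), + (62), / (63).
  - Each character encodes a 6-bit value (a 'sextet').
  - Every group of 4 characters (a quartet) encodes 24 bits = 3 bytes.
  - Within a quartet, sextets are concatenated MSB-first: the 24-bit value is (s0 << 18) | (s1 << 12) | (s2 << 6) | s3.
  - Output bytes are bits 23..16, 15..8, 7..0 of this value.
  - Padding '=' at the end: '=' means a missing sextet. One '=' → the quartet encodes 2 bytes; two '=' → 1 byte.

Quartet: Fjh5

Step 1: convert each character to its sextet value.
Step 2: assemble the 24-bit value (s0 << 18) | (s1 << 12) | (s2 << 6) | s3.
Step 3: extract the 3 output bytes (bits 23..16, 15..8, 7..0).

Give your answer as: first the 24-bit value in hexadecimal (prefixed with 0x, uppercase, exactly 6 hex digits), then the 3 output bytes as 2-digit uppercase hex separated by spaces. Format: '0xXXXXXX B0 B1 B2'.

Answer: 0x163879 16 38 79

Derivation:
Sextets: F=5, j=35, h=33, 5=57
24-bit: (5<<18) | (35<<12) | (33<<6) | 57
      = 0x140000 | 0x023000 | 0x000840 | 0x000039
      = 0x163879
Bytes: (v>>16)&0xFF=16, (v>>8)&0xFF=38, v&0xFF=79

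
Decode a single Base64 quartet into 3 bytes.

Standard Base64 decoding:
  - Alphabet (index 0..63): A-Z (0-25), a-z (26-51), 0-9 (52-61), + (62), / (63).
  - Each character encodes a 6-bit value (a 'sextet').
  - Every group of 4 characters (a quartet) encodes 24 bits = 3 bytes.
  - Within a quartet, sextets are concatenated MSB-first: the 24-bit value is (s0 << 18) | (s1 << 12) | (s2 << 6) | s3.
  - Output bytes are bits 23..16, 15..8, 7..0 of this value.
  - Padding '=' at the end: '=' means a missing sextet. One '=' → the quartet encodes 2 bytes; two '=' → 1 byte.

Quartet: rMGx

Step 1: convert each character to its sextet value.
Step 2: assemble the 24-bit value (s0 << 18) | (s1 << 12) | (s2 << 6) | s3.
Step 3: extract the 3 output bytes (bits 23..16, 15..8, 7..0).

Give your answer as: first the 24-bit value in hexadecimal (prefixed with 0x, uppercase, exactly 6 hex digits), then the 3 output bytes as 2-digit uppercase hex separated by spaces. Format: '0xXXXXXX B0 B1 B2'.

Answer: 0xACC1B1 AC C1 B1

Derivation:
Sextets: r=43, M=12, G=6, x=49
24-bit: (43<<18) | (12<<12) | (6<<6) | 49
      = 0xAC0000 | 0x00C000 | 0x000180 | 0x000031
      = 0xACC1B1
Bytes: (v>>16)&0xFF=AC, (v>>8)&0xFF=C1, v&0xFF=B1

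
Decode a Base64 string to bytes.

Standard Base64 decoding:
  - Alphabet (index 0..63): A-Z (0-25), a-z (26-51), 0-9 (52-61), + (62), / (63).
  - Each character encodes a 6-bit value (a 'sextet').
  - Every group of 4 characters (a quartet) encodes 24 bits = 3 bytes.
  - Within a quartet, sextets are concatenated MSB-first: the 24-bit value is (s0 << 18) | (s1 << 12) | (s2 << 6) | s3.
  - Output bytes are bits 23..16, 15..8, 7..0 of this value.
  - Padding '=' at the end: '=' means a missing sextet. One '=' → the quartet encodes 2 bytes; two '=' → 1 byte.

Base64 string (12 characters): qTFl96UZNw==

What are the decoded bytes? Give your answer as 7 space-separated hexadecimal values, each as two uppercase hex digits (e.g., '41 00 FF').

After char 0 ('q'=42): chars_in_quartet=1 acc=0x2A bytes_emitted=0
After char 1 ('T'=19): chars_in_quartet=2 acc=0xA93 bytes_emitted=0
After char 2 ('F'=5): chars_in_quartet=3 acc=0x2A4C5 bytes_emitted=0
After char 3 ('l'=37): chars_in_quartet=4 acc=0xA93165 -> emit A9 31 65, reset; bytes_emitted=3
After char 4 ('9'=61): chars_in_quartet=1 acc=0x3D bytes_emitted=3
After char 5 ('6'=58): chars_in_quartet=2 acc=0xF7A bytes_emitted=3
After char 6 ('U'=20): chars_in_quartet=3 acc=0x3DE94 bytes_emitted=3
After char 7 ('Z'=25): chars_in_quartet=4 acc=0xF7A519 -> emit F7 A5 19, reset; bytes_emitted=6
After char 8 ('N'=13): chars_in_quartet=1 acc=0xD bytes_emitted=6
After char 9 ('w'=48): chars_in_quartet=2 acc=0x370 bytes_emitted=6
Padding '==': partial quartet acc=0x370 -> emit 37; bytes_emitted=7

Answer: A9 31 65 F7 A5 19 37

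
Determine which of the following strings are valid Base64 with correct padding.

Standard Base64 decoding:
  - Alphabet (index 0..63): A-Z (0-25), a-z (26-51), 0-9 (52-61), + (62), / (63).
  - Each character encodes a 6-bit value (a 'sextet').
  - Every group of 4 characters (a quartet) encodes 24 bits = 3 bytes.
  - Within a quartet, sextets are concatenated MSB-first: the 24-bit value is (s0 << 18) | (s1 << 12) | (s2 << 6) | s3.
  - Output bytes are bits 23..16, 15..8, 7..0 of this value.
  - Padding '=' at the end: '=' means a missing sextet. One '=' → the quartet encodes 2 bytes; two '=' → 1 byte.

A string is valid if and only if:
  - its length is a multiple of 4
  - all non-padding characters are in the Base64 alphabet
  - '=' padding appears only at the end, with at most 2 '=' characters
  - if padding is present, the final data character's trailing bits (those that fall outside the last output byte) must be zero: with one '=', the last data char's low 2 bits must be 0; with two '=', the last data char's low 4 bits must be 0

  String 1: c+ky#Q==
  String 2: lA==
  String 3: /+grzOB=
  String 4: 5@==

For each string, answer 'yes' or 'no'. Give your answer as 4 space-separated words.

Answer: no yes no no

Derivation:
String 1: 'c+ky#Q==' → invalid (bad char(s): ['#'])
String 2: 'lA==' → valid
String 3: '/+grzOB=' → invalid (bad trailing bits)
String 4: '5@==' → invalid (bad char(s): ['@'])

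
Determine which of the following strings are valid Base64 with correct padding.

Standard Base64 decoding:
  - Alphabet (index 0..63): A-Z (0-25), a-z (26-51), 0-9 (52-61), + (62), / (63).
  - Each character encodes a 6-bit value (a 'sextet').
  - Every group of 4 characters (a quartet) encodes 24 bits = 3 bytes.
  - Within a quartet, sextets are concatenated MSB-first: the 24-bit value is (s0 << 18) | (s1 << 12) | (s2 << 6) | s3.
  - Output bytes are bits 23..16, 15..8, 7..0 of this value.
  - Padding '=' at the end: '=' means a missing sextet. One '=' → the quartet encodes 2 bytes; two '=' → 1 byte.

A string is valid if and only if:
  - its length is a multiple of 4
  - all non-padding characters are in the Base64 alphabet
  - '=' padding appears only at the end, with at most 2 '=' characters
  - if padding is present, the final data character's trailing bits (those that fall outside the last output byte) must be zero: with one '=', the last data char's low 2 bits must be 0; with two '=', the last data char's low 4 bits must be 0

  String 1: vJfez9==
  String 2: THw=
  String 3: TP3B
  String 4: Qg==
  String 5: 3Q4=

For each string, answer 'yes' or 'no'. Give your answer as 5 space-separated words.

String 1: 'vJfez9==' → invalid (bad trailing bits)
String 2: 'THw=' → valid
String 3: 'TP3B' → valid
String 4: 'Qg==' → valid
String 5: '3Q4=' → valid

Answer: no yes yes yes yes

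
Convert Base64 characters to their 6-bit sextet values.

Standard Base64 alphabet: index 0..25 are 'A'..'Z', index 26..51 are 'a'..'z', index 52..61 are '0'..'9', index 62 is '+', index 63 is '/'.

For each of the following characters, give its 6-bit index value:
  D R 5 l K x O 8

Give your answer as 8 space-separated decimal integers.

Answer: 3 17 57 37 10 49 14 60

Derivation:
'D': A..Z range, ord('D') − ord('A') = 3
'R': A..Z range, ord('R') − ord('A') = 17
'5': 0..9 range, 52 + ord('5') − ord('0') = 57
'l': a..z range, 26 + ord('l') − ord('a') = 37
'K': A..Z range, ord('K') − ord('A') = 10
'x': a..z range, 26 + ord('x') − ord('a') = 49
'O': A..Z range, ord('O') − ord('A') = 14
'8': 0..9 range, 52 + ord('8') − ord('0') = 60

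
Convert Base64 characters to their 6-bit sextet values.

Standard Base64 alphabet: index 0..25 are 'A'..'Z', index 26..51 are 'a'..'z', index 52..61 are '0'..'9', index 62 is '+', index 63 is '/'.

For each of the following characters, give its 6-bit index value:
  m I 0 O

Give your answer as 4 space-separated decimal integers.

Answer: 38 8 52 14

Derivation:
'm': a..z range, 26 + ord('m') − ord('a') = 38
'I': A..Z range, ord('I') − ord('A') = 8
'0': 0..9 range, 52 + ord('0') − ord('0') = 52
'O': A..Z range, ord('O') − ord('A') = 14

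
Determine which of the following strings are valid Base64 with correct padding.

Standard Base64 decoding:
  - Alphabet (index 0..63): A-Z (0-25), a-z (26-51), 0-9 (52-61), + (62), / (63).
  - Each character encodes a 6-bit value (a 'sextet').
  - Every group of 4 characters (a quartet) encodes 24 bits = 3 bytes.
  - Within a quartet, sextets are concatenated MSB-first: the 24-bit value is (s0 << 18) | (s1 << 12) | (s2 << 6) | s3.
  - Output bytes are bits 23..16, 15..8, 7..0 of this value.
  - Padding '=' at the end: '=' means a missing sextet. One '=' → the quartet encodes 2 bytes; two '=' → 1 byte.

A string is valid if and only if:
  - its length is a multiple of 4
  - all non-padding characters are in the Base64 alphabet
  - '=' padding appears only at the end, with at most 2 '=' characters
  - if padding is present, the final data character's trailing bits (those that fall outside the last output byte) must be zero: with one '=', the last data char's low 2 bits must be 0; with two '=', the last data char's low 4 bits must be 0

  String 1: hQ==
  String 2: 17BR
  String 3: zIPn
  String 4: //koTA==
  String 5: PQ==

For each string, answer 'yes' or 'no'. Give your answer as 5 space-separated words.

String 1: 'hQ==' → valid
String 2: '17BR' → valid
String 3: 'zIPn' → valid
String 4: '//koTA==' → valid
String 5: 'PQ==' → valid

Answer: yes yes yes yes yes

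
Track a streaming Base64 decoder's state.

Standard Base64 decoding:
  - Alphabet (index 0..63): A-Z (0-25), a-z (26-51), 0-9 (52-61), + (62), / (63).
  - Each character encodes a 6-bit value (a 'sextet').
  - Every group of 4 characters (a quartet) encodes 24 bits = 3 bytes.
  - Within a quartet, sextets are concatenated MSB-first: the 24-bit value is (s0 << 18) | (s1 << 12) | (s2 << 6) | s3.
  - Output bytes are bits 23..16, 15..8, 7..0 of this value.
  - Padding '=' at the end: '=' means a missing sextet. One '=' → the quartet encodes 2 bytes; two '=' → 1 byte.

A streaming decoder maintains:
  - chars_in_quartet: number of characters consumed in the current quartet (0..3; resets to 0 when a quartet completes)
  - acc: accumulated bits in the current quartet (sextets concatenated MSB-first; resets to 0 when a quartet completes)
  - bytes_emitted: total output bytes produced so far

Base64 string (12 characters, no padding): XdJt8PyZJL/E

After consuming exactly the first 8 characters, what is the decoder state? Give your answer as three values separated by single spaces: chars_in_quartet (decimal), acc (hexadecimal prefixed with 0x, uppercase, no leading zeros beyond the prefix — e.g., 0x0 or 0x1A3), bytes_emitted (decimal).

After char 0 ('X'=23): chars_in_quartet=1 acc=0x17 bytes_emitted=0
After char 1 ('d'=29): chars_in_quartet=2 acc=0x5DD bytes_emitted=0
After char 2 ('J'=9): chars_in_quartet=3 acc=0x17749 bytes_emitted=0
After char 3 ('t'=45): chars_in_quartet=4 acc=0x5DD26D -> emit 5D D2 6D, reset; bytes_emitted=3
After char 4 ('8'=60): chars_in_quartet=1 acc=0x3C bytes_emitted=3
After char 5 ('P'=15): chars_in_quartet=2 acc=0xF0F bytes_emitted=3
After char 6 ('y'=50): chars_in_quartet=3 acc=0x3C3F2 bytes_emitted=3
After char 7 ('Z'=25): chars_in_quartet=4 acc=0xF0FC99 -> emit F0 FC 99, reset; bytes_emitted=6

Answer: 0 0x0 6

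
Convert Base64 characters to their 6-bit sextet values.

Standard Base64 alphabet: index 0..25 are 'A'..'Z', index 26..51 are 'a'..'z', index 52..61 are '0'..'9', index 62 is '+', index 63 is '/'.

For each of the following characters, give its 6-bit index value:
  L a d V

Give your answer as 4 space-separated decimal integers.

'L': A..Z range, ord('L') − ord('A') = 11
'a': a..z range, 26 + ord('a') − ord('a') = 26
'd': a..z range, 26 + ord('d') − ord('a') = 29
'V': A..Z range, ord('V') − ord('A') = 21

Answer: 11 26 29 21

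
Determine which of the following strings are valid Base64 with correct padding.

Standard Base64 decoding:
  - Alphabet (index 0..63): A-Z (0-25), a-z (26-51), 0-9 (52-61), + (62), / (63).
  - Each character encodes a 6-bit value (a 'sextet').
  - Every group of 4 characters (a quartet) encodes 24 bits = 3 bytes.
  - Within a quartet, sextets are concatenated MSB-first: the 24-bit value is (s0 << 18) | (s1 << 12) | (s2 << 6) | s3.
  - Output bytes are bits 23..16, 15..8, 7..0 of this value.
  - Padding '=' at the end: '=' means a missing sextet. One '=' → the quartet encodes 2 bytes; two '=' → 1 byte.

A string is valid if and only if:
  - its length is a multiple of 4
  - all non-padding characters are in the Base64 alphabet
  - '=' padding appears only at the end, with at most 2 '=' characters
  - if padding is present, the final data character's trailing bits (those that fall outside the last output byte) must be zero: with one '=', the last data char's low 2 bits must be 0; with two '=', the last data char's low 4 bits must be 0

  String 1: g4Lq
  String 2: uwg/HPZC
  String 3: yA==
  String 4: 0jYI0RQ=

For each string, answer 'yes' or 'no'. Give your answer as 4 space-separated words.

String 1: 'g4Lq' → valid
String 2: 'uwg/HPZC' → valid
String 3: 'yA==' → valid
String 4: '0jYI0RQ=' → valid

Answer: yes yes yes yes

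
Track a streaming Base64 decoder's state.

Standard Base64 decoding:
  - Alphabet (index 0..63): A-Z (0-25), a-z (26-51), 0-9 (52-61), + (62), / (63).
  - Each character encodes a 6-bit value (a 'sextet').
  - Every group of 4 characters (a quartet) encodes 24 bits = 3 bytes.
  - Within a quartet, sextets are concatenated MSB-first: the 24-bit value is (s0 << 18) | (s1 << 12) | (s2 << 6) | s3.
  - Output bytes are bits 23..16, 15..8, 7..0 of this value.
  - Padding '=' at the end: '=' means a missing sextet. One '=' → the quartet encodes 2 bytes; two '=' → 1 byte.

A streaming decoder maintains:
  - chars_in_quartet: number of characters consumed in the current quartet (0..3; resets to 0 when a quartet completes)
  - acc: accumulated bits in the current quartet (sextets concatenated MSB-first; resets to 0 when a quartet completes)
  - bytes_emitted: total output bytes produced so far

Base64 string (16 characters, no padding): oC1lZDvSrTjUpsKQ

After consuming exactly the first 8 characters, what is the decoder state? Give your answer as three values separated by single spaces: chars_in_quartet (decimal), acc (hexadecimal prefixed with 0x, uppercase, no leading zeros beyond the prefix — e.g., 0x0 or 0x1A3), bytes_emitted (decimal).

Answer: 0 0x0 6

Derivation:
After char 0 ('o'=40): chars_in_quartet=1 acc=0x28 bytes_emitted=0
After char 1 ('C'=2): chars_in_quartet=2 acc=0xA02 bytes_emitted=0
After char 2 ('1'=53): chars_in_quartet=3 acc=0x280B5 bytes_emitted=0
After char 3 ('l'=37): chars_in_quartet=4 acc=0xA02D65 -> emit A0 2D 65, reset; bytes_emitted=3
After char 4 ('Z'=25): chars_in_quartet=1 acc=0x19 bytes_emitted=3
After char 5 ('D'=3): chars_in_quartet=2 acc=0x643 bytes_emitted=3
After char 6 ('v'=47): chars_in_quartet=3 acc=0x190EF bytes_emitted=3
After char 7 ('S'=18): chars_in_quartet=4 acc=0x643BD2 -> emit 64 3B D2, reset; bytes_emitted=6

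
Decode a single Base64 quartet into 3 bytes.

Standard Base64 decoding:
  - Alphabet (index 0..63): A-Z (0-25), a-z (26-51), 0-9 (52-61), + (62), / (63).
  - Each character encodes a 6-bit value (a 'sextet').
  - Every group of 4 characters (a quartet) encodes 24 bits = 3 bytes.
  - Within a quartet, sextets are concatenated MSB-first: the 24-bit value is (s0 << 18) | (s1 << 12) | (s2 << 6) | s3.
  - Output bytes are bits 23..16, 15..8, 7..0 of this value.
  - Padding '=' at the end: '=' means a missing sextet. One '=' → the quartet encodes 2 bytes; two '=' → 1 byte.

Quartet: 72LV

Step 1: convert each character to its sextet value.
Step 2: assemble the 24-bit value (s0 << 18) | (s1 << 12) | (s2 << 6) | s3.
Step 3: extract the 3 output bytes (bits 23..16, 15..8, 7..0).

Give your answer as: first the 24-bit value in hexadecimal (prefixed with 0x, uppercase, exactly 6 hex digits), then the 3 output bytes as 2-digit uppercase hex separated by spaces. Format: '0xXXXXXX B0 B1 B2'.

Sextets: 7=59, 2=54, L=11, V=21
24-bit: (59<<18) | (54<<12) | (11<<6) | 21
      = 0xEC0000 | 0x036000 | 0x0002C0 | 0x000015
      = 0xEF62D5
Bytes: (v>>16)&0xFF=EF, (v>>8)&0xFF=62, v&0xFF=D5

Answer: 0xEF62D5 EF 62 D5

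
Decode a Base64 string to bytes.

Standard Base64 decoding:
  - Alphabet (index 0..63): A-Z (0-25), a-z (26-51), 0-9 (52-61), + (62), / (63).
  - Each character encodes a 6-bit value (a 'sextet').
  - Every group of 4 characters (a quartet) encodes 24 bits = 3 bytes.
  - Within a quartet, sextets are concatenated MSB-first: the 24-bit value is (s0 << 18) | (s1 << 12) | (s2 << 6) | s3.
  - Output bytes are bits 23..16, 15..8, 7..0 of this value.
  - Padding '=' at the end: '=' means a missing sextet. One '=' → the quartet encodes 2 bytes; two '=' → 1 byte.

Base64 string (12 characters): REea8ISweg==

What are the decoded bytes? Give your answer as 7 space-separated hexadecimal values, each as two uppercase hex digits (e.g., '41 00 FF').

After char 0 ('R'=17): chars_in_quartet=1 acc=0x11 bytes_emitted=0
After char 1 ('E'=4): chars_in_quartet=2 acc=0x444 bytes_emitted=0
After char 2 ('e'=30): chars_in_quartet=3 acc=0x1111E bytes_emitted=0
After char 3 ('a'=26): chars_in_quartet=4 acc=0x44479A -> emit 44 47 9A, reset; bytes_emitted=3
After char 4 ('8'=60): chars_in_quartet=1 acc=0x3C bytes_emitted=3
After char 5 ('I'=8): chars_in_quartet=2 acc=0xF08 bytes_emitted=3
After char 6 ('S'=18): chars_in_quartet=3 acc=0x3C212 bytes_emitted=3
After char 7 ('w'=48): chars_in_quartet=4 acc=0xF084B0 -> emit F0 84 B0, reset; bytes_emitted=6
After char 8 ('e'=30): chars_in_quartet=1 acc=0x1E bytes_emitted=6
After char 9 ('g'=32): chars_in_quartet=2 acc=0x7A0 bytes_emitted=6
Padding '==': partial quartet acc=0x7A0 -> emit 7A; bytes_emitted=7

Answer: 44 47 9A F0 84 B0 7A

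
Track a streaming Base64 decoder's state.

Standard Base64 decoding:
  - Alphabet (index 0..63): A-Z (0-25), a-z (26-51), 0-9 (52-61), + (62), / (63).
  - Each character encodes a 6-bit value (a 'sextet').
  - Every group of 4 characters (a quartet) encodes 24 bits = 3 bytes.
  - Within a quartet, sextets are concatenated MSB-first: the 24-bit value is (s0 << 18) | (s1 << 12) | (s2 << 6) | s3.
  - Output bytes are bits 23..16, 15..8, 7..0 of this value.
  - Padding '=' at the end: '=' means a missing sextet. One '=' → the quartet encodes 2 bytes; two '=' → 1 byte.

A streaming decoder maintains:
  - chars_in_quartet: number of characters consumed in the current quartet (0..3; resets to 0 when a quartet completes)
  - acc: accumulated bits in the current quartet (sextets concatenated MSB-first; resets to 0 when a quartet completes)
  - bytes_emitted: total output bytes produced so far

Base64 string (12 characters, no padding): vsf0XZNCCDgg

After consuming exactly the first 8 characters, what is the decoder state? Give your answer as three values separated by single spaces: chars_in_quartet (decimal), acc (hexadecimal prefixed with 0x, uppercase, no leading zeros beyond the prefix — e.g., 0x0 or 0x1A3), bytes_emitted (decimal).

After char 0 ('v'=47): chars_in_quartet=1 acc=0x2F bytes_emitted=0
After char 1 ('s'=44): chars_in_quartet=2 acc=0xBEC bytes_emitted=0
After char 2 ('f'=31): chars_in_quartet=3 acc=0x2FB1F bytes_emitted=0
After char 3 ('0'=52): chars_in_quartet=4 acc=0xBEC7F4 -> emit BE C7 F4, reset; bytes_emitted=3
After char 4 ('X'=23): chars_in_quartet=1 acc=0x17 bytes_emitted=3
After char 5 ('Z'=25): chars_in_quartet=2 acc=0x5D9 bytes_emitted=3
After char 6 ('N'=13): chars_in_quartet=3 acc=0x1764D bytes_emitted=3
After char 7 ('C'=2): chars_in_quartet=4 acc=0x5D9342 -> emit 5D 93 42, reset; bytes_emitted=6

Answer: 0 0x0 6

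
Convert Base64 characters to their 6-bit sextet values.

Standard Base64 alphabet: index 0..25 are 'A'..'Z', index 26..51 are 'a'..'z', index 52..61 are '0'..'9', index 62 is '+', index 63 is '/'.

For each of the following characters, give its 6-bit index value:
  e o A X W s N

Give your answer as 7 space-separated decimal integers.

Answer: 30 40 0 23 22 44 13

Derivation:
'e': a..z range, 26 + ord('e') − ord('a') = 30
'o': a..z range, 26 + ord('o') − ord('a') = 40
'A': A..Z range, ord('A') − ord('A') = 0
'X': A..Z range, ord('X') − ord('A') = 23
'W': A..Z range, ord('W') − ord('A') = 22
's': a..z range, 26 + ord('s') − ord('a') = 44
'N': A..Z range, ord('N') − ord('A') = 13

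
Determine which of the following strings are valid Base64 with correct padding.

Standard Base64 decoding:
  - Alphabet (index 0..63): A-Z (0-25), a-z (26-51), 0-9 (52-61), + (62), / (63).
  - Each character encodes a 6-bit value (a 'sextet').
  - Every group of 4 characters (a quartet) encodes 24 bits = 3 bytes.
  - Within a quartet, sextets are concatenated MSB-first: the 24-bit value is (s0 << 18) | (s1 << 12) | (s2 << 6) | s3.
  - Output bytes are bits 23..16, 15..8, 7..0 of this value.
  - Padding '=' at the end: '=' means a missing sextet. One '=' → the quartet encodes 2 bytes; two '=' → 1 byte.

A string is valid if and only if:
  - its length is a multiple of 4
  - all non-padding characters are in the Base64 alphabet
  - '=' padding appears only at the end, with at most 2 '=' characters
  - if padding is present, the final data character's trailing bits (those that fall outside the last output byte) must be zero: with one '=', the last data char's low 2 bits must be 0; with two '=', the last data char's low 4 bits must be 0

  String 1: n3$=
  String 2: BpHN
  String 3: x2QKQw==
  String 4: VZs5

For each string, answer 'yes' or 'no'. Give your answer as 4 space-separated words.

Answer: no yes yes yes

Derivation:
String 1: 'n3$=' → invalid (bad char(s): ['$'])
String 2: 'BpHN' → valid
String 3: 'x2QKQw==' → valid
String 4: 'VZs5' → valid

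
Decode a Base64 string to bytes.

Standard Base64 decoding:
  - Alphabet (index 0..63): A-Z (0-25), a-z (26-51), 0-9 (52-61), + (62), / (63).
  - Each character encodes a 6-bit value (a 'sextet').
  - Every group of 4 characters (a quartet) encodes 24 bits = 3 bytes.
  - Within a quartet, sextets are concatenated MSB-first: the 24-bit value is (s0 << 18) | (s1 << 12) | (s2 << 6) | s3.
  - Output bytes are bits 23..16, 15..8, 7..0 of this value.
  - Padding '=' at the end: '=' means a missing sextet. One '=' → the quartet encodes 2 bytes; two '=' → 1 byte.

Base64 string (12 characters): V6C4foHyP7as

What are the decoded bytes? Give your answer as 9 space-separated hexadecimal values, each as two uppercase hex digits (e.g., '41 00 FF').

After char 0 ('V'=21): chars_in_quartet=1 acc=0x15 bytes_emitted=0
After char 1 ('6'=58): chars_in_quartet=2 acc=0x57A bytes_emitted=0
After char 2 ('C'=2): chars_in_quartet=3 acc=0x15E82 bytes_emitted=0
After char 3 ('4'=56): chars_in_quartet=4 acc=0x57A0B8 -> emit 57 A0 B8, reset; bytes_emitted=3
After char 4 ('f'=31): chars_in_quartet=1 acc=0x1F bytes_emitted=3
After char 5 ('o'=40): chars_in_quartet=2 acc=0x7E8 bytes_emitted=3
After char 6 ('H'=7): chars_in_quartet=3 acc=0x1FA07 bytes_emitted=3
After char 7 ('y'=50): chars_in_quartet=4 acc=0x7E81F2 -> emit 7E 81 F2, reset; bytes_emitted=6
After char 8 ('P'=15): chars_in_quartet=1 acc=0xF bytes_emitted=6
After char 9 ('7'=59): chars_in_quartet=2 acc=0x3FB bytes_emitted=6
After char 10 ('a'=26): chars_in_quartet=3 acc=0xFEDA bytes_emitted=6
After char 11 ('s'=44): chars_in_quartet=4 acc=0x3FB6AC -> emit 3F B6 AC, reset; bytes_emitted=9

Answer: 57 A0 B8 7E 81 F2 3F B6 AC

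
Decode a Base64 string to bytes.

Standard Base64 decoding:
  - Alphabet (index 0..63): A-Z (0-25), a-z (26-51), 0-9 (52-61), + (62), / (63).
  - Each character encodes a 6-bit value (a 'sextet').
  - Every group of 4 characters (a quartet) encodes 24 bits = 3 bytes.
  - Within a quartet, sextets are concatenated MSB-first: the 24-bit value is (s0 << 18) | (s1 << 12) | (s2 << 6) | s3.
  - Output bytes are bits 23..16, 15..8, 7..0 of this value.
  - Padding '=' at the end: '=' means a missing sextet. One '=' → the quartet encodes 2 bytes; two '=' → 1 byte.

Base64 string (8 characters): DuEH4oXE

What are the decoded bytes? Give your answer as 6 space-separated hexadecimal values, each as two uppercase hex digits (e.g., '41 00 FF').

After char 0 ('D'=3): chars_in_quartet=1 acc=0x3 bytes_emitted=0
After char 1 ('u'=46): chars_in_quartet=2 acc=0xEE bytes_emitted=0
After char 2 ('E'=4): chars_in_quartet=3 acc=0x3B84 bytes_emitted=0
After char 3 ('H'=7): chars_in_quartet=4 acc=0xEE107 -> emit 0E E1 07, reset; bytes_emitted=3
After char 4 ('4'=56): chars_in_quartet=1 acc=0x38 bytes_emitted=3
After char 5 ('o'=40): chars_in_quartet=2 acc=0xE28 bytes_emitted=3
After char 6 ('X'=23): chars_in_quartet=3 acc=0x38A17 bytes_emitted=3
After char 7 ('E'=4): chars_in_quartet=4 acc=0xE285C4 -> emit E2 85 C4, reset; bytes_emitted=6

Answer: 0E E1 07 E2 85 C4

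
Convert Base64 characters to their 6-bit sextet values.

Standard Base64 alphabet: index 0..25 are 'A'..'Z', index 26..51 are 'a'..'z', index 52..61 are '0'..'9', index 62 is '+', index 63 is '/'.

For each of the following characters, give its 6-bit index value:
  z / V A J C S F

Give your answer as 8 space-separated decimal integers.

'z': a..z range, 26 + ord('z') − ord('a') = 51
'/': index 63
'V': A..Z range, ord('V') − ord('A') = 21
'A': A..Z range, ord('A') − ord('A') = 0
'J': A..Z range, ord('J') − ord('A') = 9
'C': A..Z range, ord('C') − ord('A') = 2
'S': A..Z range, ord('S') − ord('A') = 18
'F': A..Z range, ord('F') − ord('A') = 5

Answer: 51 63 21 0 9 2 18 5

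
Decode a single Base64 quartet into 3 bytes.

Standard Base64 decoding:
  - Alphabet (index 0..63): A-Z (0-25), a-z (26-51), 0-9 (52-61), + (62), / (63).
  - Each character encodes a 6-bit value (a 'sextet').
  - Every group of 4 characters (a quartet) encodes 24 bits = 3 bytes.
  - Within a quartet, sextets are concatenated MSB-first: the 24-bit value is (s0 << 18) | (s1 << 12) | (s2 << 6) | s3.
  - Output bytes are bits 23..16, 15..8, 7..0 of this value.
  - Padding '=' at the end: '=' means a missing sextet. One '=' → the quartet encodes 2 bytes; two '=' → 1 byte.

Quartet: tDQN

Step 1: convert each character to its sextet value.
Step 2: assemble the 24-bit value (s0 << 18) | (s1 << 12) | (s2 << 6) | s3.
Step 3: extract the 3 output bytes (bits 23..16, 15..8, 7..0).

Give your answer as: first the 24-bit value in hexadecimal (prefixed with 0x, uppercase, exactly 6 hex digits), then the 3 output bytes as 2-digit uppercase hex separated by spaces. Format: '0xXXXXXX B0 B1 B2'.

Answer: 0xB4340D B4 34 0D

Derivation:
Sextets: t=45, D=3, Q=16, N=13
24-bit: (45<<18) | (3<<12) | (16<<6) | 13
      = 0xB40000 | 0x003000 | 0x000400 | 0x00000D
      = 0xB4340D
Bytes: (v>>16)&0xFF=B4, (v>>8)&0xFF=34, v&0xFF=0D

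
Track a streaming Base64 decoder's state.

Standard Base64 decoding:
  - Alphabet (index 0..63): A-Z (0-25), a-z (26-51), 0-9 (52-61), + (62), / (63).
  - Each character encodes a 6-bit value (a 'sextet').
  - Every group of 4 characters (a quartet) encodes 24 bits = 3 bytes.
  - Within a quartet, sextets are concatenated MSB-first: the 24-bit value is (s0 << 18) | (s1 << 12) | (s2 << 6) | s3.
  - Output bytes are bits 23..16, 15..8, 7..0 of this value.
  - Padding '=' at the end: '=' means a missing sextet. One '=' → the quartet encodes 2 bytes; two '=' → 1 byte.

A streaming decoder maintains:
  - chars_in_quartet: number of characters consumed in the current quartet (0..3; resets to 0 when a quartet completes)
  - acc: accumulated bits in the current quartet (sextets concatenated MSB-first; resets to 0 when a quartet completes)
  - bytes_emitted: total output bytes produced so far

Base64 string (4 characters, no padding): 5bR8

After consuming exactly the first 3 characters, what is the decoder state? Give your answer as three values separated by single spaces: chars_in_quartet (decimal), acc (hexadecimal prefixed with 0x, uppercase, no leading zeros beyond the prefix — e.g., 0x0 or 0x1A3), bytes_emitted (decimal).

Answer: 3 0x396D1 0

Derivation:
After char 0 ('5'=57): chars_in_quartet=1 acc=0x39 bytes_emitted=0
After char 1 ('b'=27): chars_in_quartet=2 acc=0xE5B bytes_emitted=0
After char 2 ('R'=17): chars_in_quartet=3 acc=0x396D1 bytes_emitted=0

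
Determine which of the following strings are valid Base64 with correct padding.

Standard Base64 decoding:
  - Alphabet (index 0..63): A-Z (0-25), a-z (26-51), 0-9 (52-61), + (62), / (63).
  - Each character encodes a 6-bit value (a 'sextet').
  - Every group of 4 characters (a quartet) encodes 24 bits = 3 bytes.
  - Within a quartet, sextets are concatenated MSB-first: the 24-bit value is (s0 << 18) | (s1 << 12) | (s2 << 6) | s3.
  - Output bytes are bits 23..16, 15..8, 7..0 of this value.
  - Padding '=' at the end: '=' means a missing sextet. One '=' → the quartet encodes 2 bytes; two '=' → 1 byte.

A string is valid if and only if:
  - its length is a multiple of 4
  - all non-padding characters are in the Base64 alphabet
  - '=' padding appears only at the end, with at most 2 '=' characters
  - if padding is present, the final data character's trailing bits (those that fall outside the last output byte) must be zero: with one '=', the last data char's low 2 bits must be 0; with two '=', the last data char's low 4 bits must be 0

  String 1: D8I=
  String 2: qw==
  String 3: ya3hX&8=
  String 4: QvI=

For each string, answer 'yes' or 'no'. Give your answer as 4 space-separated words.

String 1: 'D8I=' → valid
String 2: 'qw==' → valid
String 3: 'ya3hX&8=' → invalid (bad char(s): ['&'])
String 4: 'QvI=' → valid

Answer: yes yes no yes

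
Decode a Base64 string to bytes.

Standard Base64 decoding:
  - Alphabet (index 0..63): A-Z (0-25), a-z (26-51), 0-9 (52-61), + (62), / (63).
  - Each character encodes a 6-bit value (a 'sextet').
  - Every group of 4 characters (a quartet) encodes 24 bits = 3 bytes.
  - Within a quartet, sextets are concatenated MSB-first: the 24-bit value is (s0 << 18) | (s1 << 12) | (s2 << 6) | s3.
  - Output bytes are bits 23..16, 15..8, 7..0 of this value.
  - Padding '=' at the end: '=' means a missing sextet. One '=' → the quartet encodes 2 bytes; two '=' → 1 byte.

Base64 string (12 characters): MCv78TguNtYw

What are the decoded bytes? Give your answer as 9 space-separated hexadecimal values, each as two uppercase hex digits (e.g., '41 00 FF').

After char 0 ('M'=12): chars_in_quartet=1 acc=0xC bytes_emitted=0
After char 1 ('C'=2): chars_in_quartet=2 acc=0x302 bytes_emitted=0
After char 2 ('v'=47): chars_in_quartet=3 acc=0xC0AF bytes_emitted=0
After char 3 ('7'=59): chars_in_quartet=4 acc=0x302BFB -> emit 30 2B FB, reset; bytes_emitted=3
After char 4 ('8'=60): chars_in_quartet=1 acc=0x3C bytes_emitted=3
After char 5 ('T'=19): chars_in_quartet=2 acc=0xF13 bytes_emitted=3
After char 6 ('g'=32): chars_in_quartet=3 acc=0x3C4E0 bytes_emitted=3
After char 7 ('u'=46): chars_in_quartet=4 acc=0xF1382E -> emit F1 38 2E, reset; bytes_emitted=6
After char 8 ('N'=13): chars_in_quartet=1 acc=0xD bytes_emitted=6
After char 9 ('t'=45): chars_in_quartet=2 acc=0x36D bytes_emitted=6
After char 10 ('Y'=24): chars_in_quartet=3 acc=0xDB58 bytes_emitted=6
After char 11 ('w'=48): chars_in_quartet=4 acc=0x36D630 -> emit 36 D6 30, reset; bytes_emitted=9

Answer: 30 2B FB F1 38 2E 36 D6 30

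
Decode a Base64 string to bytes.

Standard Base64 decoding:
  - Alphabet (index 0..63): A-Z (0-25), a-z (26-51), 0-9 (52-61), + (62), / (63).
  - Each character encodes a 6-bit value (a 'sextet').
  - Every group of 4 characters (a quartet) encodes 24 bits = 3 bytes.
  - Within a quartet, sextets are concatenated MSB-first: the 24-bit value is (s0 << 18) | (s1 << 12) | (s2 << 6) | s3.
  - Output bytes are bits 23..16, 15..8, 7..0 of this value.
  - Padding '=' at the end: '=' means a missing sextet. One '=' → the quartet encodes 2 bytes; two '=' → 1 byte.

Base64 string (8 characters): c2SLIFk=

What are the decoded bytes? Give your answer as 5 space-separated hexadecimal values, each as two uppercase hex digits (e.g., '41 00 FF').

Answer: 73 64 8B 20 59

Derivation:
After char 0 ('c'=28): chars_in_quartet=1 acc=0x1C bytes_emitted=0
After char 1 ('2'=54): chars_in_quartet=2 acc=0x736 bytes_emitted=0
After char 2 ('S'=18): chars_in_quartet=3 acc=0x1CD92 bytes_emitted=0
After char 3 ('L'=11): chars_in_quartet=4 acc=0x73648B -> emit 73 64 8B, reset; bytes_emitted=3
After char 4 ('I'=8): chars_in_quartet=1 acc=0x8 bytes_emitted=3
After char 5 ('F'=5): chars_in_quartet=2 acc=0x205 bytes_emitted=3
After char 6 ('k'=36): chars_in_quartet=3 acc=0x8164 bytes_emitted=3
Padding '=': partial quartet acc=0x8164 -> emit 20 59; bytes_emitted=5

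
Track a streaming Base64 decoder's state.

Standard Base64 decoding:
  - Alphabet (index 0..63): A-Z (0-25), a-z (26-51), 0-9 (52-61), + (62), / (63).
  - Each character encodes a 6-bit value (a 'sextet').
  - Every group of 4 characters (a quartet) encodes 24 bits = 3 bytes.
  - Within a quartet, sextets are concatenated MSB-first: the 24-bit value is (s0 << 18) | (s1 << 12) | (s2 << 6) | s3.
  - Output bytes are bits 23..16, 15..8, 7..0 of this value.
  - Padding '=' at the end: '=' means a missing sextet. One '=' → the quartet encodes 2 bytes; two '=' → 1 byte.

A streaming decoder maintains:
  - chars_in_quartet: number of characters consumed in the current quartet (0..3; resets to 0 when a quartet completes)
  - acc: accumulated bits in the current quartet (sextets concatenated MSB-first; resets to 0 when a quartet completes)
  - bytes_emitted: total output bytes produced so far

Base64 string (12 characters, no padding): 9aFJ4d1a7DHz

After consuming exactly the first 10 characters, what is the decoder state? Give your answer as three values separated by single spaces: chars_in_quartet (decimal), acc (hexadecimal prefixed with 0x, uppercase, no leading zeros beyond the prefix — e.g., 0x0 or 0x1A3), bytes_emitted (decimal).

Answer: 2 0xEC3 6

Derivation:
After char 0 ('9'=61): chars_in_quartet=1 acc=0x3D bytes_emitted=0
After char 1 ('a'=26): chars_in_quartet=2 acc=0xF5A bytes_emitted=0
After char 2 ('F'=5): chars_in_quartet=3 acc=0x3D685 bytes_emitted=0
After char 3 ('J'=9): chars_in_quartet=4 acc=0xF5A149 -> emit F5 A1 49, reset; bytes_emitted=3
After char 4 ('4'=56): chars_in_quartet=1 acc=0x38 bytes_emitted=3
After char 5 ('d'=29): chars_in_quartet=2 acc=0xE1D bytes_emitted=3
After char 6 ('1'=53): chars_in_quartet=3 acc=0x38775 bytes_emitted=3
After char 7 ('a'=26): chars_in_quartet=4 acc=0xE1DD5A -> emit E1 DD 5A, reset; bytes_emitted=6
After char 8 ('7'=59): chars_in_quartet=1 acc=0x3B bytes_emitted=6
After char 9 ('D'=3): chars_in_quartet=2 acc=0xEC3 bytes_emitted=6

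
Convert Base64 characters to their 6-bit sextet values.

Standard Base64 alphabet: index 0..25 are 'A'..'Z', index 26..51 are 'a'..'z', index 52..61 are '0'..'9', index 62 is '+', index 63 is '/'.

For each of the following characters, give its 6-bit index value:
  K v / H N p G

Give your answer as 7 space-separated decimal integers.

Answer: 10 47 63 7 13 41 6

Derivation:
'K': A..Z range, ord('K') − ord('A') = 10
'v': a..z range, 26 + ord('v') − ord('a') = 47
'/': index 63
'H': A..Z range, ord('H') − ord('A') = 7
'N': A..Z range, ord('N') − ord('A') = 13
'p': a..z range, 26 + ord('p') − ord('a') = 41
'G': A..Z range, ord('G') − ord('A') = 6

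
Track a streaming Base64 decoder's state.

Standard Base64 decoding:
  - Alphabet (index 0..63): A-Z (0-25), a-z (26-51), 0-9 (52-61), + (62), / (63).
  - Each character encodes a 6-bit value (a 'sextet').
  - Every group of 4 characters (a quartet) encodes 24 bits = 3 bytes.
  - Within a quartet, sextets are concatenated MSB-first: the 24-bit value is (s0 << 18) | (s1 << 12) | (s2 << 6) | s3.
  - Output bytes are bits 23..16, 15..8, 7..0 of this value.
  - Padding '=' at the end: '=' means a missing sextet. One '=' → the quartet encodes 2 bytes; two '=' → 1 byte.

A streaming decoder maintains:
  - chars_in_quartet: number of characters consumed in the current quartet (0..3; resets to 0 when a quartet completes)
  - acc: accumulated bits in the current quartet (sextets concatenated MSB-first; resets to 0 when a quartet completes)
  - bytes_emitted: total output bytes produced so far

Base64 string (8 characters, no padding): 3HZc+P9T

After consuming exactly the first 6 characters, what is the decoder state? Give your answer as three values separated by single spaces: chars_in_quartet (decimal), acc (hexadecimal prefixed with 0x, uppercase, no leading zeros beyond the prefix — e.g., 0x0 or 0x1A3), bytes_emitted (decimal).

After char 0 ('3'=55): chars_in_quartet=1 acc=0x37 bytes_emitted=0
After char 1 ('H'=7): chars_in_quartet=2 acc=0xDC7 bytes_emitted=0
After char 2 ('Z'=25): chars_in_quartet=3 acc=0x371D9 bytes_emitted=0
After char 3 ('c'=28): chars_in_quartet=4 acc=0xDC765C -> emit DC 76 5C, reset; bytes_emitted=3
After char 4 ('+'=62): chars_in_quartet=1 acc=0x3E bytes_emitted=3
After char 5 ('P'=15): chars_in_quartet=2 acc=0xF8F bytes_emitted=3

Answer: 2 0xF8F 3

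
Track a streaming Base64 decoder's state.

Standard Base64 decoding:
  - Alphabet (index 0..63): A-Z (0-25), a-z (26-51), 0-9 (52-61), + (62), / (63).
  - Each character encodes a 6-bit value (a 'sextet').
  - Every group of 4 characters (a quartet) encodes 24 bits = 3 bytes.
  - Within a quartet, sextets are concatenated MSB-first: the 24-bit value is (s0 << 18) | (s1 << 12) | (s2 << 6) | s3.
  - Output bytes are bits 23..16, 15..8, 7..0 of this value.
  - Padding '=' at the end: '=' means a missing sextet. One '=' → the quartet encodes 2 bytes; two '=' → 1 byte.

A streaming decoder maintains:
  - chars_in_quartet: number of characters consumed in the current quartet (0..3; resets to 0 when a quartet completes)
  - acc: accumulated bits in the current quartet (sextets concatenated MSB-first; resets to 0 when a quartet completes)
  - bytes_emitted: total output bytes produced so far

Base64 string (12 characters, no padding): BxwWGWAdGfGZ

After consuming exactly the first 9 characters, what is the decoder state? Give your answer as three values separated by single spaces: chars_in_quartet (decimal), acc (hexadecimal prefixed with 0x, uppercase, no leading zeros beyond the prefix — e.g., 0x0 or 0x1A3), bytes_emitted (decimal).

After char 0 ('B'=1): chars_in_quartet=1 acc=0x1 bytes_emitted=0
After char 1 ('x'=49): chars_in_quartet=2 acc=0x71 bytes_emitted=0
After char 2 ('w'=48): chars_in_quartet=3 acc=0x1C70 bytes_emitted=0
After char 3 ('W'=22): chars_in_quartet=4 acc=0x71C16 -> emit 07 1C 16, reset; bytes_emitted=3
After char 4 ('G'=6): chars_in_quartet=1 acc=0x6 bytes_emitted=3
After char 5 ('W'=22): chars_in_quartet=2 acc=0x196 bytes_emitted=3
After char 6 ('A'=0): chars_in_quartet=3 acc=0x6580 bytes_emitted=3
After char 7 ('d'=29): chars_in_quartet=4 acc=0x19601D -> emit 19 60 1D, reset; bytes_emitted=6
After char 8 ('G'=6): chars_in_quartet=1 acc=0x6 bytes_emitted=6

Answer: 1 0x6 6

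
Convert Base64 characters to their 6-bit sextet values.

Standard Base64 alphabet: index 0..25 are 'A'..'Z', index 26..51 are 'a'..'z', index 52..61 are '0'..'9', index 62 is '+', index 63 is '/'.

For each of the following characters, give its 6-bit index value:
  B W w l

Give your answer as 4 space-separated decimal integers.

'B': A..Z range, ord('B') − ord('A') = 1
'W': A..Z range, ord('W') − ord('A') = 22
'w': a..z range, 26 + ord('w') − ord('a') = 48
'l': a..z range, 26 + ord('l') − ord('a') = 37

Answer: 1 22 48 37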